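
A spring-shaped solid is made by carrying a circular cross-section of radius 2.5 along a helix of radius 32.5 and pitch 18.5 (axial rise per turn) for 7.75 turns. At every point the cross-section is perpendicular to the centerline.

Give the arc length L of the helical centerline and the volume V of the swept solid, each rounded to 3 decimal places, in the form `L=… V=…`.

2πR = 2π·32.5 = 204.203522
per-turn = √(204.203522² + 18.5²) = √(41699.0786 + 342.25) = √42041.3286 = 205.039822
L = 7.75 × 205.039822 = 1589.058620
V = π·2.5² × L = 19.634954 × 1589.058620 = 31201.093048

L=1589.059 V=31201.093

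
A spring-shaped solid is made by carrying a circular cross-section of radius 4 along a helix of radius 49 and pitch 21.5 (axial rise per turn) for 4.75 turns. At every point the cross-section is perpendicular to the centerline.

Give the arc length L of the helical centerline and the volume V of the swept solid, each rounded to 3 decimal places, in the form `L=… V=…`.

2πR = 2π·49 = 307.876080
per-turn = √(307.876080² + 21.5²) = √(94787.6807 + 462.25) = √95249.9307 = 308.625875
L = 4.75 × 308.625875 = 1465.972906
V = π·4² × L = 50.265482 × 1465.972906 = 73687.835382

L=1465.973 V=73687.835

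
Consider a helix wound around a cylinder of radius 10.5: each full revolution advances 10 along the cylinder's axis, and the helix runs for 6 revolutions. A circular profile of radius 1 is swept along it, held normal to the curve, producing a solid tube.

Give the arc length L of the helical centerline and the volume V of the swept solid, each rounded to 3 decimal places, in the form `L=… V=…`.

L=400.362 V=1257.775

2πR = 2π·10.5 = 65.973446
per-turn = √(65.973446² + 10²) = √(4352.4955 + 100) = √4452.4955 = 66.727023
L = 6 × 66.727023 = 400.362135
V = π·1² × L = 3.141593 × 400.362135 = 1257.774743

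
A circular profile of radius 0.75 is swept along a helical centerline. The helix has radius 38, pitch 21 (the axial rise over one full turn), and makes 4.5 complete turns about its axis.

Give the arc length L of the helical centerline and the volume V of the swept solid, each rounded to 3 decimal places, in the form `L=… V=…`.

2πR = 2π·38 = 238.761042
per-turn = √(238.761042² + 21²) = √(57006.8350 + 441) = √57447.8350 = 239.682780
L = 4.5 × 239.682780 = 1078.572510
V = π·0.75² × L = 1.767146 × 1078.572510 = 1905.994954

L=1078.573 V=1905.995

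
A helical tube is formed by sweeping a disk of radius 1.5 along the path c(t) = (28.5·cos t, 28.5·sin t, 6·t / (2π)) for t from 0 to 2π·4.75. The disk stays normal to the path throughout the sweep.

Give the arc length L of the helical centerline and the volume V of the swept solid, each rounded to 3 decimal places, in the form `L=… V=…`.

L=851.064 V=6015.814

2πR = 2π·28.5 = 179.070781
per-turn = √(179.070781² + 6²) = √(32066.3447 + 36) = √32102.3447 = 179.171272
L = 4.75 × 179.171272 = 851.063542
V = π·1.5² × L = 7.068583 × 851.063542 = 6015.813684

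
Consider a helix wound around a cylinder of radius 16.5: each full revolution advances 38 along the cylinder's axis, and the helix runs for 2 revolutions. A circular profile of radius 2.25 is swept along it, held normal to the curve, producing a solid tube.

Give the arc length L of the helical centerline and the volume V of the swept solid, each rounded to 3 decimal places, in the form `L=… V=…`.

L=220.835 V=3512.225

2πR = 2π·16.5 = 103.672558
per-turn = √(103.672558² + 38²) = √(10747.9992 + 1444) = √12191.9992 = 110.417386
L = 2 × 110.417386 = 220.834773
V = π·2.25² × L = 15.904313 × 220.834773 = 3512.225302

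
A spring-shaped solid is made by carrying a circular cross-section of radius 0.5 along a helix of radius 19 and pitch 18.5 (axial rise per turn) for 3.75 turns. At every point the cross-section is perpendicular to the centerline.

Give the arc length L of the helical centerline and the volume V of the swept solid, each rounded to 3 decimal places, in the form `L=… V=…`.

L=453.020 V=355.801

2πR = 2π·19 = 119.380521
per-turn = √(119.380521² + 18.5²) = √(14251.7088 + 342.25) = √14593.9588 = 120.805458
L = 3.75 × 120.805458 = 453.020469
V = π·0.5² × L = 0.785398 × 453.020469 = 355.801444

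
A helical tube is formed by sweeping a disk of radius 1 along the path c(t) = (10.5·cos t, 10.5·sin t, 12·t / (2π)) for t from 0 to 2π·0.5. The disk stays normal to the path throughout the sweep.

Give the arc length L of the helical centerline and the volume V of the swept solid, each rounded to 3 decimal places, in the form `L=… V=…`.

L=33.528 V=105.331

2πR = 2π·10.5 = 65.973446
per-turn = √(65.973446² + 12²) = √(4352.4955 + 144) = √4496.4955 = 67.055914
L = 0.5 × 67.055914 = 33.527957
V = π·1² × L = 3.141593 × 33.527957 = 105.331183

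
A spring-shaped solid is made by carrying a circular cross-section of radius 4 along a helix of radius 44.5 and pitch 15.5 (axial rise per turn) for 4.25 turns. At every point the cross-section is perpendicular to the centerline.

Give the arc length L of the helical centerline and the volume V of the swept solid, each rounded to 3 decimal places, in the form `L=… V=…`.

2πR = 2π·44.5 = 279.601746
per-turn = √(279.601746² + 15.5²) = √(78177.1365 + 240.25) = √78417.3865 = 280.031046
L = 4.25 × 280.031046 = 1190.131944
V = π·4² × L = 50.265482 × 1190.131944 = 59822.556328

L=1190.132 V=59822.556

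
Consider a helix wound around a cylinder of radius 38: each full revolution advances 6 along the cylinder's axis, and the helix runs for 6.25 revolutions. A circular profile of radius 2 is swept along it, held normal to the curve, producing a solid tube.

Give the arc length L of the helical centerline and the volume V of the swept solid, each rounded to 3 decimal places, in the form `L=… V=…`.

L=1492.728 V=18758.168

2πR = 2π·38 = 238.761042
per-turn = √(238.761042² + 6²) = √(57006.8350 + 36) = √57042.8350 = 238.836419
L = 6.25 × 238.836419 = 1492.727618
V = π·2² × L = 12.566371 × 1492.727618 = 18758.168480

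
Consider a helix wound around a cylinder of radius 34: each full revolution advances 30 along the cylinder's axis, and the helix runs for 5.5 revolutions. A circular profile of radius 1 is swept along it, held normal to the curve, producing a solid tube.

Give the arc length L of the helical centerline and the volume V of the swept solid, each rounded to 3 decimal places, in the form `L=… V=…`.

2πR = 2π·34 = 213.628300
per-turn = √(213.628300² + 30²) = √(45637.0508 + 900) = √46537.0508 = 215.724479
L = 5.5 × 215.724479 = 1186.484633
V = π·1² × L = 3.141593 × 1186.484633 = 3727.451408

L=1186.485 V=3727.451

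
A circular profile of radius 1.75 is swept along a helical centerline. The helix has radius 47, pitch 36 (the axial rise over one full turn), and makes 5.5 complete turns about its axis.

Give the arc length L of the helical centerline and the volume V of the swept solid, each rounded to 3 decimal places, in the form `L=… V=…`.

2πR = 2π·47 = 295.309709
per-turn = √(295.309709² + 36²) = √(87207.8245 + 1296) = √88503.8245 = 297.495923
L = 5.5 × 297.495923 = 1636.227579
V = π·1.75² × L = 9.621128 × 1636.227579 = 15742.354161

L=1636.228 V=15742.354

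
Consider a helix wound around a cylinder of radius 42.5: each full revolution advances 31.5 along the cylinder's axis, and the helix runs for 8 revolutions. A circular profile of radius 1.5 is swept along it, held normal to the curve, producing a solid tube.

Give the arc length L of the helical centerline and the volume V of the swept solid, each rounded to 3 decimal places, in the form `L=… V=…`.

L=2151.095 V=15205.194

2πR = 2π·42.5 = 267.035376
per-turn = √(267.035376² + 31.5²) = √(71307.8918 + 992.25) = √72300.1418 = 268.886857
L = 8 × 268.886857 = 2151.094855
V = π·1.5² × L = 7.068583 × 2151.094855 = 15205.193535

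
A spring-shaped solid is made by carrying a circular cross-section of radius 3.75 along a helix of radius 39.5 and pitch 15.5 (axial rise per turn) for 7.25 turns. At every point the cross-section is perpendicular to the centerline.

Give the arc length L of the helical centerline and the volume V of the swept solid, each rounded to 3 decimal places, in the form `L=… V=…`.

2πR = 2π·39.5 = 248.185820
per-turn = √(248.185820² + 15.5²) = √(61596.2011 + 240.25) = √61836.4511 = 248.669361
L = 7.25 × 248.669361 = 1802.852867
V = π·3.75² × L = 44.178647 × 1802.852867 = 79647.599837

L=1802.853 V=79647.600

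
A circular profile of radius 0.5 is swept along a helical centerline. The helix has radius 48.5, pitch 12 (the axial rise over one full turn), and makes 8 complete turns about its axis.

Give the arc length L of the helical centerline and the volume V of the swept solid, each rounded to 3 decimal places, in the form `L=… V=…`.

L=2439.765 V=1916.187

2πR = 2π·48.5 = 304.734487
per-turn = √(304.734487² + 12²) = √(92863.1078 + 144) = √93007.1078 = 304.970667
L = 8 × 304.970667 = 2439.765337
V = π·0.5² × L = 0.785398 × 2439.765337 = 1916.187215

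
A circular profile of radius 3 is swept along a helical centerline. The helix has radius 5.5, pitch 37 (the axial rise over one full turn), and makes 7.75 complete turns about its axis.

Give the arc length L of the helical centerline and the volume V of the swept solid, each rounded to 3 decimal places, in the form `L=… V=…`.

L=392.369 V=11093.976

2πR = 2π·5.5 = 34.557519
per-turn = √(34.557519² + 37²) = √(1194.2221 + 1369) = √2563.2221 = 50.628274
L = 7.75 × 50.628274 = 392.369124
V = π·3² × L = 28.274334 × 392.369124 = 11093.975612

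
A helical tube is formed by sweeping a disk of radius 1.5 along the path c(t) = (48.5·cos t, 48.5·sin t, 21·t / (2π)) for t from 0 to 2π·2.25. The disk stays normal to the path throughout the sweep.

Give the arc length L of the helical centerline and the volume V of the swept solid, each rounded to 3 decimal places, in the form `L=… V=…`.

L=687.279 V=4858.087

2πR = 2π·48.5 = 304.734487
per-turn = √(304.734487² + 21²) = √(92863.1078 + 441) = √93304.1078 = 305.457211
L = 2.25 × 305.457211 = 687.278725
V = π·1.5² × L = 7.068583 × 687.278725 = 4858.087035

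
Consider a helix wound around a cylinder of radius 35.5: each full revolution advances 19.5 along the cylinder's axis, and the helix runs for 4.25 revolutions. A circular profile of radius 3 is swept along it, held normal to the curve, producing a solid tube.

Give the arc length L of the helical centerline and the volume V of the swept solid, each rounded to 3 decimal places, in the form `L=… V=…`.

2πR = 2π·35.5 = 223.053078
per-turn = √(223.053078² + 19.5²) = √(49752.6758 + 380.25) = √50132.9258 = 223.903832
L = 4.25 × 223.903832 = 951.591284
V = π·3² × L = 28.274334 × 951.591284 = 26905.609687

L=951.591 V=26905.610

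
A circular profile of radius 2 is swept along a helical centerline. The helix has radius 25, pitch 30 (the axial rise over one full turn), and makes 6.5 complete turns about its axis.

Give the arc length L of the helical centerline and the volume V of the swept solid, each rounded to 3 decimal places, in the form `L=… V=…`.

L=1039.472 V=13062.390

2πR = 2π·25 = 157.079633
per-turn = √(157.079633² + 30²) = √(24674.0110 + 900) = √25574.0110 = 159.918764
L = 6.5 × 159.918764 = 1039.471964
V = π·2² × L = 12.566371 × 1039.471964 = 13062.389948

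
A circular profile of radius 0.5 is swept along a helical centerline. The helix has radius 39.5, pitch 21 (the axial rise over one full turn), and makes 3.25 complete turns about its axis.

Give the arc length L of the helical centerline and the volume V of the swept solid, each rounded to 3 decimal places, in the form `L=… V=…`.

L=809.486 V=635.769

2πR = 2π·39.5 = 248.185820
per-turn = √(248.185820² + 21²) = √(61596.2011 + 441) = √62037.2011 = 249.072682
L = 3.25 × 249.072682 = 809.486217
V = π·0.5² × L = 0.785398 × 809.486217 = 635.768988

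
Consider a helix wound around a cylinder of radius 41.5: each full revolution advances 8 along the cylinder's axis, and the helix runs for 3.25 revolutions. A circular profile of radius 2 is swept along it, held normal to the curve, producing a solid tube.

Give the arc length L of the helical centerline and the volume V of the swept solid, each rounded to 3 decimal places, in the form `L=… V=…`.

2πR = 2π·41.5 = 260.752190
per-turn = √(260.752190² + 8²) = √(67991.7047 + 64) = √68055.7047 = 260.874883
L = 3.25 × 260.874883 = 847.843371
V = π·2² × L = 12.566371 × 847.843371 = 10654.314018

L=847.843 V=10654.314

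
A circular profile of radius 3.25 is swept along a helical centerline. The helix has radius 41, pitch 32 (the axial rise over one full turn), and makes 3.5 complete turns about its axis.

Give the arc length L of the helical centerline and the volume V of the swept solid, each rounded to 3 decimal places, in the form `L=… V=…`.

L=908.567 V=30149.035

2πR = 2π·41 = 257.610598
per-turn = √(257.610598² + 32²) = √(66363.2200 + 1024) = √67387.2200 = 259.590485
L = 3.5 × 259.590485 = 908.566698
V = π·3.25² × L = 33.183072 × 908.566698 = 30149.034527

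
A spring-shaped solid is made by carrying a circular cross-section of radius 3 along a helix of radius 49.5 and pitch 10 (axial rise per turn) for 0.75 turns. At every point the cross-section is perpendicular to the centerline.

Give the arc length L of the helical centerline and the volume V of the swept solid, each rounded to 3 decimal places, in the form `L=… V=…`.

L=233.384 V=6598.771

2πR = 2π·49.5 = 311.017673
per-turn = √(311.017673² + 10²) = √(96731.9927 + 100) = √96831.9927 = 311.178394
L = 0.75 × 311.178394 = 233.383795
V = π·3² × L = 28.274334 × 233.383795 = 6598.771351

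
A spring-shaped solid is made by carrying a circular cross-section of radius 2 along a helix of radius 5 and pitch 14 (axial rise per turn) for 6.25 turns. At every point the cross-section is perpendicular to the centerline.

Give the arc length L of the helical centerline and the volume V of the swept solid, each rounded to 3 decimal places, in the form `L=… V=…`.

L=214.964 V=2701.314

2πR = 2π·5 = 31.415927
per-turn = √(31.415927² + 14²) = √(986.9604 + 196) = √1182.9604 = 34.394192
L = 6.25 × 34.394192 = 214.963700
V = π·2² × L = 12.566371 × 214.963700 = 2701.313519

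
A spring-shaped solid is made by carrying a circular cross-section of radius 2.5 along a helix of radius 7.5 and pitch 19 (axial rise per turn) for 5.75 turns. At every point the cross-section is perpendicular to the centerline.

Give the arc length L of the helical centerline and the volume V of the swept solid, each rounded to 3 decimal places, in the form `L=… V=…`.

L=292.158 V=5736.505

2πR = 2π·7.5 = 47.123890
per-turn = √(47.123890² + 19²) = √(2220.6610 + 361) = √2581.6610 = 50.810048
L = 5.75 × 50.810048 = 292.157777
V = π·2.5² × L = 19.634954 × 292.157777 = 5736.504531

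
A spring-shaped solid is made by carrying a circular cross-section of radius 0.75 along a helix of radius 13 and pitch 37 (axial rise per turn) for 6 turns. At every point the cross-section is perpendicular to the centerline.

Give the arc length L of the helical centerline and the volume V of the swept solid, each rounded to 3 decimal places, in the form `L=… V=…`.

L=538.025 V=950.768

2πR = 2π·13 = 81.681409
per-turn = √(81.681409² + 37²) = √(6671.8526 + 1369) = √8040.8526 = 89.670801
L = 6 × 89.670801 = 538.024807
V = π·0.75² × L = 1.767146 × 538.024807 = 950.768314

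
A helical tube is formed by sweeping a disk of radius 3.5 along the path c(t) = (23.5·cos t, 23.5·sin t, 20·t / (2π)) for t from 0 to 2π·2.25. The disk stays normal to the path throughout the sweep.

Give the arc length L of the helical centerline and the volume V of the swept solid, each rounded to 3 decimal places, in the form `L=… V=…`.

2πR = 2π·23.5 = 147.654855
per-turn = √(147.654855² + 20²) = √(21801.9561 + 400) = √22201.9561 = 149.003208
L = 2.25 × 149.003208 = 335.257219
V = π·3.5² × L = 38.484510 × 335.257219 = 12902.209798

L=335.257 V=12902.210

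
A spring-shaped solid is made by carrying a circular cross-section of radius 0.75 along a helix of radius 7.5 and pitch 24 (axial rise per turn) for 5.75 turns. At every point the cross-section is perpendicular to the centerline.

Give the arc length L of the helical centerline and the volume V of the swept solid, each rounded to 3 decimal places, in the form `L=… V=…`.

L=304.080 V=537.354

2πR = 2π·7.5 = 47.123890
per-turn = √(47.123890² + 24²) = √(2220.6610 + 576) = √2796.6610 = 52.883466
L = 5.75 × 52.883466 = 304.079930
V = π·0.75² × L = 1.767146 × 304.079930 = 537.353592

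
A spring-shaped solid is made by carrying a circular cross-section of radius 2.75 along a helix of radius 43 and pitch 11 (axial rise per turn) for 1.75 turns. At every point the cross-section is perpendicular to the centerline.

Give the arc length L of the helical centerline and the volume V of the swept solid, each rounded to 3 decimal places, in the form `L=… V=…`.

2πR = 2π·43 = 270.176968
per-turn = √(270.176968² + 11²) = √(72995.5942 + 121) = √73116.5942 = 270.400803
L = 1.75 × 270.400803 = 473.201405
V = π·2.75² × L = 23.758294 × 473.201405 = 11242.458308

L=473.201 V=11242.458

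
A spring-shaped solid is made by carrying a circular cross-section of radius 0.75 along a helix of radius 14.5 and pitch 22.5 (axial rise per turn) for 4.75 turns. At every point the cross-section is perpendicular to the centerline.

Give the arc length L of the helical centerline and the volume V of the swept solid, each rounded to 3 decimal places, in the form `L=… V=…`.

2πR = 2π·14.5 = 91.106187
per-turn = √(91.106187² + 22.5²) = √(8300.3373 + 506.25) = √8806.5873 = 93.843419
L = 4.75 × 93.843419 = 445.756241
V = π·0.75² × L = 1.767146 × 445.756241 = 787.716298

L=445.756 V=787.716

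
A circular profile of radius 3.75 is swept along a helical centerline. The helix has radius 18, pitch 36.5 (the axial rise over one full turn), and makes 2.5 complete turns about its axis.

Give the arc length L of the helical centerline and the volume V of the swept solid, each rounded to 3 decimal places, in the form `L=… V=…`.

2πR = 2π·18 = 113.097336
per-turn = √(113.097336² + 36.5²) = √(12791.0073 + 1332.25) = √14123.2573 = 118.841311
L = 2.5 × 118.841311 = 297.103279
V = π·3.75² × L = 44.178647 × 297.103279 = 13125.620776

L=297.103 V=13125.621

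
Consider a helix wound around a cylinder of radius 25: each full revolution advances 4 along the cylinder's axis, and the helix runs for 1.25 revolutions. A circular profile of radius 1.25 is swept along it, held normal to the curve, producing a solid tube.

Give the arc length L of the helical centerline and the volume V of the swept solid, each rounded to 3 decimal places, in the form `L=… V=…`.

L=196.413 V=964.141

2πR = 2π·25 = 157.079633
per-turn = √(157.079633² + 4²) = √(24674.0110 + 16) = √24690.0110 = 157.130554
L = 1.25 × 157.130554 = 196.413193
V = π·1.25² × L = 4.908739 × 196.413193 = 964.141004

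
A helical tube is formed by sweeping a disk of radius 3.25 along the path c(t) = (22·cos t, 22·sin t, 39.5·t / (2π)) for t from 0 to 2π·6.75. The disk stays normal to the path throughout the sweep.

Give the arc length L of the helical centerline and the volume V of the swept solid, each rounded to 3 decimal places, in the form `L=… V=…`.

2πR = 2π·22 = 138.230077
per-turn = √(138.230077² + 39.5²) = √(19107.5541 + 1560.25) = √20667.8041 = 143.763014
L = 6.75 × 143.763014 = 970.400343
V = π·3.25² × L = 33.183072 × 970.400343 = 32200.864834

L=970.400 V=32200.865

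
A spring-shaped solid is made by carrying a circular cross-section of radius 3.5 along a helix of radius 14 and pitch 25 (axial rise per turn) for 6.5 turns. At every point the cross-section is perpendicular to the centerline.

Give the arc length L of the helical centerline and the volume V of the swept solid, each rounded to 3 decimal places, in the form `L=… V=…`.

2πR = 2π·14 = 87.964594
per-turn = √(87.964594² + 25²) = √(7737.7699 + 625) = √8362.7699 = 91.448181
L = 6.5 × 91.448181 = 594.413178
V = π·3.5² × L = 38.484510 × 594.413178 = 22875.699897

L=594.413 V=22875.700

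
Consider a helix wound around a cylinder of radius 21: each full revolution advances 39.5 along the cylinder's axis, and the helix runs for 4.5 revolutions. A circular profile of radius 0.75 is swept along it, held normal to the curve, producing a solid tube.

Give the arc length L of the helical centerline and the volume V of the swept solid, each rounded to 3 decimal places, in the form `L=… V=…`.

L=619.796 V=1095.270

2πR = 2π·21 = 131.946891
per-turn = √(131.946891² + 39.5²) = √(17409.9822 + 1560.25) = √18970.2322 = 137.732466
L = 4.5 × 137.732466 = 619.796097
V = π·0.75² × L = 1.767146 × 619.796097 = 1095.270111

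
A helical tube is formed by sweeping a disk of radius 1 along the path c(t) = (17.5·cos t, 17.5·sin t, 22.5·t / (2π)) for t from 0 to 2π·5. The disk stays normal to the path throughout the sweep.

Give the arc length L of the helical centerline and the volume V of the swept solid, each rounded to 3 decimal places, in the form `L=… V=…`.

2πR = 2π·17.5 = 109.955743
per-turn = √(109.955743² + 22.5²) = √(12090.2654 + 506.25) = √12596.5154 = 112.234199
L = 5 × 112.234199 = 561.170994
V = π·1² × L = 3.141593 × 561.170994 = 1762.970673

L=561.171 V=1762.971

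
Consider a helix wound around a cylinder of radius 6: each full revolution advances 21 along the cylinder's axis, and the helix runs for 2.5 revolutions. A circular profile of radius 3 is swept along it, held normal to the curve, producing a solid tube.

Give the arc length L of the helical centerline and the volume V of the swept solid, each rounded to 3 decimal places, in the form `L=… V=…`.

L=107.884 V=3050.340

2πR = 2π·6 = 37.699112
per-turn = √(37.699112² + 21²) = √(1421.2230 + 441) = √1862.2230 = 43.153482
L = 2.5 × 43.153482 = 107.883706
V = π·3² × L = 28.274334 × 107.883706 = 3050.339916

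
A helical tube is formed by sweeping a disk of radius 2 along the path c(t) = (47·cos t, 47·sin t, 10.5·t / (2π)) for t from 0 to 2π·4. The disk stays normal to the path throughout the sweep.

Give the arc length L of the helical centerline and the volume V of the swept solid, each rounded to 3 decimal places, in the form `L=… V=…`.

L=1181.985 V=14853.265

2πR = 2π·47 = 295.309709
per-turn = √(295.309709² + 10.5²) = √(87207.8245 + 110.25) = √87318.0745 = 295.496319
L = 4 × 295.496319 = 1181.985276
V = π·2² × L = 12.566371 × 1181.985276 = 14853.265034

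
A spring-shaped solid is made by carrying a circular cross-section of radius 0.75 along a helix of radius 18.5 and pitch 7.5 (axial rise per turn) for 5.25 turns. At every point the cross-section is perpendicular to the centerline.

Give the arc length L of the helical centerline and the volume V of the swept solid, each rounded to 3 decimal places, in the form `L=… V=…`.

2πR = 2π·18.5 = 116.238928
per-turn = √(116.238928² + 7.5²) = √(13511.4884 + 56.25) = √13567.7384 = 116.480635
L = 5.25 × 116.480635 = 611.523336
V = π·0.75² × L = 1.767146 × 611.523336 = 1080.650936

L=611.523 V=1080.651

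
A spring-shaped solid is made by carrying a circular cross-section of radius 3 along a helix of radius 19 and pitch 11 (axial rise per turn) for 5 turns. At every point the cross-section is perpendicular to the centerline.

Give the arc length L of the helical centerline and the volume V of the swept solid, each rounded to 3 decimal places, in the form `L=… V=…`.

2πR = 2π·19 = 119.380521
per-turn = √(119.380521² + 11²) = √(14251.7088 + 121) = √14372.7088 = 119.886233
L = 5 × 119.886233 = 599.431163
V = π·3² × L = 28.274334 × 599.431163 = 16948.516835

L=599.431 V=16948.517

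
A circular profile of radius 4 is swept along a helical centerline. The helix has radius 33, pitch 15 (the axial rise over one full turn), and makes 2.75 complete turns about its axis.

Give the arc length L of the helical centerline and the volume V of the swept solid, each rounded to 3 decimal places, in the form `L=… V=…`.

L=571.689 V=28736.233

2πR = 2π·33 = 207.345115
per-turn = √(207.345115² + 15²) = √(42991.9968 + 225) = √43216.9968 = 207.886981
L = 2.75 × 207.886981 = 571.689197
V = π·4² × L = 50.265482 × 571.689197 = 28736.233308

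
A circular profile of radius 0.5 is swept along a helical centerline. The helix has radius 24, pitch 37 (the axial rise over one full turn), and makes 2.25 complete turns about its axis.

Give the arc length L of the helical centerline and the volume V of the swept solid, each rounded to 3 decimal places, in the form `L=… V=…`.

2πR = 2π·24 = 150.796447
per-turn = √(150.796447² + 37²) = √(22739.5685 + 1369) = √24108.5685 = 155.269342
L = 2.25 × 155.269342 = 349.356019
V = π·0.5² × L = 0.785398 × 349.356019 = 274.383576

L=349.356 V=274.384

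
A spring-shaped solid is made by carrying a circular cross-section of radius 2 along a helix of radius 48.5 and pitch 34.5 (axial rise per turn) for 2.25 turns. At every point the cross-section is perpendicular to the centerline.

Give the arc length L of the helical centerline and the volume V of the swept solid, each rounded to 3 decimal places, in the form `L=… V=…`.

2πR = 2π·48.5 = 304.734487
per-turn = √(304.734487² + 34.5²) = √(92863.1078 + 1190.25) = √94053.3578 = 306.681199
L = 2.25 × 306.681199 = 690.032698
V = π·2² × L = 12.566371 × 690.032698 = 8671.206615

L=690.033 V=8671.207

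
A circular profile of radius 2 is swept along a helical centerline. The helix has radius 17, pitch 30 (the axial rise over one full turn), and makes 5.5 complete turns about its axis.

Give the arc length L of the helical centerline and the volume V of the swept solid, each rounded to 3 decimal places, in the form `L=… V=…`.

L=610.209 V=7668.114

2πR = 2π·17 = 106.814150
per-turn = √(106.814150² + 30²) = √(11409.2627 + 900) = √12309.2627 = 110.947117
L = 5.5 × 110.947117 = 610.209141
V = π·2² × L = 12.566371 × 610.209141 = 7668.114224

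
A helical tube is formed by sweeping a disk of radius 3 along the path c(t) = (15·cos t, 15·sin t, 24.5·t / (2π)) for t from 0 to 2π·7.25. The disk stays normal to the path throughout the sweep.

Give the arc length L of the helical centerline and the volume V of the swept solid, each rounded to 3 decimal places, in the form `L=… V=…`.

2πR = 2π·15 = 94.247780
per-turn = √(94.247780² + 24.5²) = √(8882.6440 + 600.25) = √9482.8940 = 97.380152
L = 7.25 × 97.380152 = 706.006100
V = π·3² × L = 28.274334 × 706.006100 = 19961.852206

L=706.006 V=19961.852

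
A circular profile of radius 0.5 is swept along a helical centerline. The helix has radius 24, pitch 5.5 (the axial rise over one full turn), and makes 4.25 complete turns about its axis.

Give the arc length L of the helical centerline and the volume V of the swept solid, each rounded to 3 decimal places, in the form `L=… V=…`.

2πR = 2π·24 = 150.796447
per-turn = √(150.796447² + 5.5²) = √(22739.5685 + 30.25) = √22769.8185 = 150.896715
L = 4.25 × 150.896715 = 641.311038
V = π·0.5² × L = 0.785398 × 641.311038 = 503.684511

L=641.311 V=503.685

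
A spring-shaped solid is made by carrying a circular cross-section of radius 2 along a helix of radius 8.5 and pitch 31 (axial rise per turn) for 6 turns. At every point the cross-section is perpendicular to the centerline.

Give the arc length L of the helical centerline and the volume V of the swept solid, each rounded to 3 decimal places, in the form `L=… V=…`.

2πR = 2π·8.5 = 53.407075
per-turn = √(53.407075² + 31²) = √(2852.3157 + 961) = √3813.3157 = 61.752050
L = 6 × 61.752050 = 370.512300
V = π·2² × L = 12.566371 × 370.512300 = 4655.994875

L=370.512 V=4655.995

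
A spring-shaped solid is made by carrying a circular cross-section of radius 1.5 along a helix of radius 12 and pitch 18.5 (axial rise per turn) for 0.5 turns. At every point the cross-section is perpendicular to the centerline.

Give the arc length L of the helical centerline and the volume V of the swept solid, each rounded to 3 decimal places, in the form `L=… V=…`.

2πR = 2π·12 = 75.398224
per-turn = √(75.398224² + 18.5²) = √(5684.8921 + 342.25) = √6027.1421 = 77.634671
L = 0.5 × 77.634671 = 38.817335
V = π·1.5² × L = 7.068583 × 38.817335 = 274.383576

L=38.817 V=274.384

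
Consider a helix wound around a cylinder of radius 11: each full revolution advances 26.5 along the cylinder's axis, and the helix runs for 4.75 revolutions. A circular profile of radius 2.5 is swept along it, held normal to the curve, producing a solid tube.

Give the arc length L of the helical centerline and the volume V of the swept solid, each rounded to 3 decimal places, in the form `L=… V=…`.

L=351.601 V=6903.664

2πR = 2π·11 = 69.115038
per-turn = √(69.115038² + 26.5²) = √(4776.8885 + 702.25) = √5479.1385 = 74.021203
L = 4.75 × 74.021203 = 351.600715
V = π·2.5² × L = 19.634954 × 351.600715 = 6903.663904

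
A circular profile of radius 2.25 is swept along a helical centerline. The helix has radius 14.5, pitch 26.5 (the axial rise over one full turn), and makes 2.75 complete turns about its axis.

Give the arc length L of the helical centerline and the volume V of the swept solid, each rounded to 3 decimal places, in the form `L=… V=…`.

L=260.925 V=4149.839

2πR = 2π·14.5 = 91.106187
per-turn = √(91.106187² + 26.5²) = √(8300.3373 + 702.25) = √9002.5873 = 94.881965
L = 2.75 × 94.881965 = 260.925404
V = π·2.25² × L = 15.904313 × 260.925404 = 4149.839245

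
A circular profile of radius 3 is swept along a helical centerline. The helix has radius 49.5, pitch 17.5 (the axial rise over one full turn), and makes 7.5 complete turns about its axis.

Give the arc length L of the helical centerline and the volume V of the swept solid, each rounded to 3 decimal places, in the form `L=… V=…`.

L=2336.322 V=66057.952

2πR = 2π·49.5 = 311.017673
per-turn = √(311.017673² + 17.5²) = √(96731.9927 + 306.25) = √97038.2427 = 311.509619
L = 7.5 × 311.509619 = 2336.322143
V = π·3² × L = 28.274334 × 2336.322143 = 66057.952316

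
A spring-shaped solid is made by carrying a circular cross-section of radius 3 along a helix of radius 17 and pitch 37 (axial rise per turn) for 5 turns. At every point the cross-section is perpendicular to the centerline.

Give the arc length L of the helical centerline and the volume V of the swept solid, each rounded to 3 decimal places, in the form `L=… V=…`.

L=565.205 V=15980.792

2πR = 2π·17 = 106.814150
per-turn = √(106.814150² + 37²) = √(11409.2627 + 1369) = √12778.2627 = 113.040978
L = 5 × 113.040978 = 565.204890
V = π·3² × L = 28.274334 × 565.204890 = 15980.791760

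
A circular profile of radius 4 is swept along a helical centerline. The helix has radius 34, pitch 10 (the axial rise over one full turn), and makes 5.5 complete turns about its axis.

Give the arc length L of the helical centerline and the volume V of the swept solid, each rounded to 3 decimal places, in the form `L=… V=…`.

2πR = 2π·34 = 213.628300
per-turn = √(213.628300² + 10²) = √(45637.0508 + 100) = √45737.0508 = 213.862224
L = 5.5 × 213.862224 = 1176.242231
V = π·4² × L = 50.265482 × 1176.242231 = 59124.383211

L=1176.242 V=59124.383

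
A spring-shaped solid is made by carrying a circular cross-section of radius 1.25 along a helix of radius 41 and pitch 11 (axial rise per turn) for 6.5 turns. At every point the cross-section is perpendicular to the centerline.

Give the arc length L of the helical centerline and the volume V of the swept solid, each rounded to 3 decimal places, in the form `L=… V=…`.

2πR = 2π·41 = 257.610598
per-turn = √(257.610598² + 11²) = √(66363.2200 + 121) = √66484.2200 = 257.845341
L = 6.5 × 257.845341 = 1675.994718
V = π·1.25² × L = 4.908739 × 1675.994718 = 8227.019834

L=1675.995 V=8227.020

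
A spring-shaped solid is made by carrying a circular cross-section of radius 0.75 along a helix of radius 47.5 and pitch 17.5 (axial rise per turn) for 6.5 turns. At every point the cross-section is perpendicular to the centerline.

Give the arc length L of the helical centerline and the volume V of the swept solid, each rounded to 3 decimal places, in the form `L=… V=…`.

2πR = 2π·47.5 = 298.451302
per-turn = √(298.451302² + 17.5²) = √(89073.1797 + 306.25) = √89379.4297 = 298.963927
L = 6.5 × 298.963927 = 1943.265526
V = π·0.75² × L = 1.767146 × 1943.265526 = 3434.033645

L=1943.266 V=3434.034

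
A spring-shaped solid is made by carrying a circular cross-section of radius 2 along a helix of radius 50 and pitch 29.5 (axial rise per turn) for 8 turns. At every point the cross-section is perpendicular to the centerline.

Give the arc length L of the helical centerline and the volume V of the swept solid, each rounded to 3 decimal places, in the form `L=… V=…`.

L=2524.330 V=31721.668

2πR = 2π·50 = 314.159265
per-turn = √(314.159265² + 29.5²) = √(98696.0440 + 870.25) = √99566.2940 = 315.541271
L = 8 × 315.541271 = 2524.330172
V = π·2² × L = 12.566371 × 2524.330172 = 31721.668493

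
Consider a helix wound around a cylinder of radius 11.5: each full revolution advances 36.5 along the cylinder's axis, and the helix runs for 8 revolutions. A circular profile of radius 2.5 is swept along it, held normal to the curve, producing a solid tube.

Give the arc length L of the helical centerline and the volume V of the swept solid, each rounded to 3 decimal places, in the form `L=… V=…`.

2πR = 2π·11.5 = 72.256631
per-turn = √(72.256631² + 36.5²) = √(5221.0207 + 1332.25) = √6553.2707 = 80.952274
L = 8 × 80.952274 = 647.618195
V = π·2.5² × L = 19.634954 × 647.618195 = 12715.953525

L=647.618 V=12715.954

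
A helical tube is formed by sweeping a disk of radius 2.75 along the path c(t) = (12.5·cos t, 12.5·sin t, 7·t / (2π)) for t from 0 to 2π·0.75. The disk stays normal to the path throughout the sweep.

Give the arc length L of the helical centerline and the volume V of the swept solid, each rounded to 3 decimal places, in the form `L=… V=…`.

2πR = 2π·12.5 = 78.539816
per-turn = √(78.539816² + 7²) = √(6168.5028 + 49) = √6217.5028 = 78.851143
L = 0.75 × 78.851143 = 59.138357
V = π·2.75² × L = 23.758294 × 59.138357 = 1405.026504

L=59.138 V=1405.027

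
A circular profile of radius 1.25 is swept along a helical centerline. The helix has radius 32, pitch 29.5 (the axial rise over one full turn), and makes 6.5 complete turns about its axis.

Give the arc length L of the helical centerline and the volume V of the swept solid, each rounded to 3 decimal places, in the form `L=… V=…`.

L=1320.895 V=6483.926

2πR = 2π·32 = 201.061930
per-turn = √(201.061930² + 29.5²) = √(40425.8996 + 870.25) = √41296.1496 = 203.214541
L = 6.5 × 203.214541 = 1320.894516
V = π·1.25² × L = 4.908739 × 1320.894516 = 6483.925792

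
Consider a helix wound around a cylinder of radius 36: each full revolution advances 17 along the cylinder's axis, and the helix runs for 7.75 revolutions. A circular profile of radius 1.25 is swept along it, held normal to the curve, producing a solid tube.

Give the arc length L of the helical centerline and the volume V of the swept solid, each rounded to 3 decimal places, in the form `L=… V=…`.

L=1757.953 V=8629.330

2πR = 2π·36 = 226.194671
per-turn = √(226.194671² + 17²) = √(51164.0292 + 289) = √51453.0292 = 226.832602
L = 7.75 × 226.832602 = 1757.952664
V = π·1.25² × L = 4.908739 × 1757.952664 = 8629.329958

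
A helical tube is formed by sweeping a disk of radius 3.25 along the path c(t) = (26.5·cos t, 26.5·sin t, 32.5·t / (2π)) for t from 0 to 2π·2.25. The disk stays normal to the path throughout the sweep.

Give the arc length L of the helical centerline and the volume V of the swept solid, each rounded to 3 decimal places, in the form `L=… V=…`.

2πR = 2π·26.5 = 166.504411
per-turn = √(166.504411² + 32.5²) = √(27723.7188 + 1056.25) = √28779.9688 = 169.646600
L = 2.25 × 169.646600 = 381.704849
V = π·3.25² × L = 33.183072 × 381.704849 = 12666.139646

L=381.705 V=12666.140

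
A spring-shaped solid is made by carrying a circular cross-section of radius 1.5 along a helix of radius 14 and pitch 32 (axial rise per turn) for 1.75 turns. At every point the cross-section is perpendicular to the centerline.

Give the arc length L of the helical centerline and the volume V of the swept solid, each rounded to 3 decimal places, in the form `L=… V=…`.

2πR = 2π·14 = 87.964594
per-turn = √(87.964594² + 32²) = √(7737.7699 + 1024) = √8761.7699 = 93.604326
L = 1.75 × 93.604326 = 163.807571
V = π·1.5² × L = 7.068583 × 163.807571 = 1157.887485

L=163.808 V=1157.887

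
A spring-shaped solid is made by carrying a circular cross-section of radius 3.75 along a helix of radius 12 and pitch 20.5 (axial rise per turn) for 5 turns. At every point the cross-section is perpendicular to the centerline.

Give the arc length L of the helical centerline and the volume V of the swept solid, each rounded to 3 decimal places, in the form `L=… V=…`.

L=390.677 V=17259.583

2πR = 2π·12 = 75.398224
per-turn = √(75.398224² + 20.5²) = √(5684.8921 + 420.25) = √6105.1421 = 78.135409
L = 5 × 78.135409 = 390.677045
V = π·3.75² × L = 44.178647 × 390.677045 = 17259.583135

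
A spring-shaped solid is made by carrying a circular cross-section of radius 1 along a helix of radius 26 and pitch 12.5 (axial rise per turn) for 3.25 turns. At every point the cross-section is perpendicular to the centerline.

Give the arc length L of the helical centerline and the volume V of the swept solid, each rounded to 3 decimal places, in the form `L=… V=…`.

L=532.481 V=1672.839

2πR = 2π·26 = 163.362818
per-turn = √(163.362818² + 12.5²) = √(26687.4103 + 156.25) = √26843.6603 = 163.840350
L = 3.25 × 163.840350 = 532.481138
V = π·1² × L = 3.141593 × 532.481138 = 1672.838830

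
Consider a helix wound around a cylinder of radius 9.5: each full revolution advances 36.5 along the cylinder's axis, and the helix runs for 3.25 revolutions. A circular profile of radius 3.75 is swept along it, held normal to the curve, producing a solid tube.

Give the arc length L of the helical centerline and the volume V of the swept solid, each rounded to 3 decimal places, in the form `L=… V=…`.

2πR = 2π·9.5 = 59.690260
per-turn = √(59.690260² + 36.5²) = √(3562.9272 + 1332.25) = √4895.1772 = 69.965543
L = 3.25 × 69.965543 = 227.388014
V = π·3.75² × L = 44.178647 × 227.388014 = 10045.694746

L=227.388 V=10045.695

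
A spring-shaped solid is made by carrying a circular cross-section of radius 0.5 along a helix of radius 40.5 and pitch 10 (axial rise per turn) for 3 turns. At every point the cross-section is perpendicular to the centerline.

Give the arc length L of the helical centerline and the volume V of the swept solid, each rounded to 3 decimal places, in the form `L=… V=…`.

2πR = 2π·40.5 = 254.469005
per-turn = √(254.469005² + 10²) = √(64754.4745 + 100) = √64854.4745 = 254.665417
L = 3 × 254.665417 = 763.996250
V = π·0.5² × L = 0.785398 × 763.996250 = 600.041252

L=763.996 V=600.041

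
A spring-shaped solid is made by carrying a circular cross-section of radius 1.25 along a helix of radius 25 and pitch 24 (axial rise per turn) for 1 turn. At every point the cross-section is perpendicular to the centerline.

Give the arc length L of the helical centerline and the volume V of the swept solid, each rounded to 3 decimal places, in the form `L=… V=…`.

2πR = 2π·25 = 157.079633
per-turn = √(157.079633² + 24²) = √(24674.0110 + 576) = √25250.0110 = 158.902520
L = 1 × 158.902520 = 158.902520
V = π·1.25² × L = 4.908739 × 158.902520 = 780.010923

L=158.903 V=780.011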